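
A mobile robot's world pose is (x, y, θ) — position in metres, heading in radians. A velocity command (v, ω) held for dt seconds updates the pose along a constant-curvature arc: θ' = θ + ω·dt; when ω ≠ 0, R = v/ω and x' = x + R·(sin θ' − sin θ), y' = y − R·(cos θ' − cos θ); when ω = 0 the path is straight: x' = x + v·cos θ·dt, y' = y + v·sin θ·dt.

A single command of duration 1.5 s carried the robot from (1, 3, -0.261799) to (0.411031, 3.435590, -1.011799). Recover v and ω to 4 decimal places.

v = -0.5000, ω = -0.5000

Δθ = -1.011799 − -0.261799 = -0.750000
ω = Δθ/dt = -0.750000/1.5 = -0.5000
R = Δx/(sin θ' − sin θ) = 1.0000
v = R·ω = 1.0000·-0.5000 = -0.5000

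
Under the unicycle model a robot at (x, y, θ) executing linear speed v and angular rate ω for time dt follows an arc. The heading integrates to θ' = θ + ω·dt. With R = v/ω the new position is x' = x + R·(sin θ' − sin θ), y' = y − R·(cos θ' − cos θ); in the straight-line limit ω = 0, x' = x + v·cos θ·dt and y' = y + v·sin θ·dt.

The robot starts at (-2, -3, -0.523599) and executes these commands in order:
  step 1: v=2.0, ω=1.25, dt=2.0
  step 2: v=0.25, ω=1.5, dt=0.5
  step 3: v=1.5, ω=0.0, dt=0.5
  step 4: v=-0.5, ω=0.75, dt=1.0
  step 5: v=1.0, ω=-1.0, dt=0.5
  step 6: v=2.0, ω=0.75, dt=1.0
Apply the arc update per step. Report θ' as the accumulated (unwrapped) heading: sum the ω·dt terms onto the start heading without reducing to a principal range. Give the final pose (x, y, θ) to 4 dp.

step 1: θ'=1.9764 (R=1.6000) → pose (0.2702, -0.9830, 1.9764)
step 2: θ'=2.7264 (R=0.1667) → pose (0.1843, -0.8963, 2.7264)
step 3: θ'=2.7264 (straight) → pose (-0.5020, -0.5938, 2.7264)
step 4: θ'=3.4764 (R=-0.6667) → pose (-0.0140, -0.6134, 3.4764)
step 5: θ'=2.9764 (R=-1.0000) → pose (-0.5071, -0.6553, 2.9764)
step 6: θ'=3.7264 (R=2.6667) → pose (-2.4177, -1.0622, 3.7264)

(-2.4177, -1.0622, 3.7264)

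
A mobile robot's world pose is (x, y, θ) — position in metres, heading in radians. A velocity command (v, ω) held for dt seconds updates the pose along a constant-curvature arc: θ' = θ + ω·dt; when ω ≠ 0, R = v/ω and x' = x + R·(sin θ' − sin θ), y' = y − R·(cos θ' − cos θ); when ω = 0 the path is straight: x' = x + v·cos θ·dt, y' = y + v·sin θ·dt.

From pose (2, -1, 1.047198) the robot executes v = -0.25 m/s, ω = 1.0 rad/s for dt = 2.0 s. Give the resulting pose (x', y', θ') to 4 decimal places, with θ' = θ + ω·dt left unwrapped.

θ' = 1.0472 + 1.0·2.0 = 3.0472
R = v/ω = -0.25/1.0 = -0.2500
x' = 2 + -0.2500·(sin 3.0472 − sin 1.0472) = 2.1929
y' = -1 − -0.2500·(cos 3.0472 − cos 1.0472) = -1.3739

(2.1929, -1.3739, 3.0472)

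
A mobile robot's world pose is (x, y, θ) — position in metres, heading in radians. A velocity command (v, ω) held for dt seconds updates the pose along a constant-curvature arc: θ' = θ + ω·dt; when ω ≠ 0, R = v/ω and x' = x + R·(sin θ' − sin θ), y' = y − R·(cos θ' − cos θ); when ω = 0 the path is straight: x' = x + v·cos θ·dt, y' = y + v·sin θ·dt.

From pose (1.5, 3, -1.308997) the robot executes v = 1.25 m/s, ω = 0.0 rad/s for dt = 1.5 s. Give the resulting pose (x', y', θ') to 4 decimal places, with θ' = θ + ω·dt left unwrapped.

(1.9853, 1.1889, -1.3090)

θ' = -1.3090 + 0.0·1.5 = -1.3090
ω = 0 → straight: x' = 1.5 + 1.25·cos(-1.3090)·1.5 = 1.9853
y' = 3 + 1.25·sin(-1.3090)·1.5 = 1.1889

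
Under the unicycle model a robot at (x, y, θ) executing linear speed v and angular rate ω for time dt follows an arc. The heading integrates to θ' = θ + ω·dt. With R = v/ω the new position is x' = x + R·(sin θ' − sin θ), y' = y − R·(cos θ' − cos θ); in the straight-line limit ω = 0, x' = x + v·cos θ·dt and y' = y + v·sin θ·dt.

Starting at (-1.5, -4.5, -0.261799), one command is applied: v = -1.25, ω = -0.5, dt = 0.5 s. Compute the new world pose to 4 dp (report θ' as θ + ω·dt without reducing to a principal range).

θ' = -0.2618 + -0.5·0.5 = -0.5118
R = v/ω = -1.25/-0.5 = 2.5000
x' = -1.5 + 2.5000·(sin -0.5118 − sin -0.2618) = -2.0773
y' = -4.5 − 2.5000·(cos -0.5118 − cos -0.2618) = -4.2648

(-2.0773, -4.2648, -0.5118)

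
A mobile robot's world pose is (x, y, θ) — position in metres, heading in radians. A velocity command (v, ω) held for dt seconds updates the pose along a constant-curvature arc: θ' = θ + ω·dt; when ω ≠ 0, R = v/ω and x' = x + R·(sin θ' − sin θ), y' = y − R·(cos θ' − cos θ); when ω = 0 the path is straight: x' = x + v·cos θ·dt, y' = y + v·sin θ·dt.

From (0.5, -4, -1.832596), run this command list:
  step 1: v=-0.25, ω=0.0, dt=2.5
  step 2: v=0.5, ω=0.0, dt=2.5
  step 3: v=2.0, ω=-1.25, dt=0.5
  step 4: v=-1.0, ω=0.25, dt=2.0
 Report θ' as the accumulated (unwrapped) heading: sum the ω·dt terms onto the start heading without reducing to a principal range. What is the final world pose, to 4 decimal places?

(0.9807, -3.8384, -1.9576)

step 1: θ'=-1.8326 (straight) → pose (0.6618, -3.3963, -1.8326)
step 2: θ'=-1.8326 (straight) → pose (0.3382, -4.6037, -1.8326)
step 3: θ'=-2.4576 (R=-1.6000) → pose (-0.1962, -5.4297, -2.4576)
step 4: θ'=-1.9576 (R=-4.0000) → pose (0.9807, -3.8384, -1.9576)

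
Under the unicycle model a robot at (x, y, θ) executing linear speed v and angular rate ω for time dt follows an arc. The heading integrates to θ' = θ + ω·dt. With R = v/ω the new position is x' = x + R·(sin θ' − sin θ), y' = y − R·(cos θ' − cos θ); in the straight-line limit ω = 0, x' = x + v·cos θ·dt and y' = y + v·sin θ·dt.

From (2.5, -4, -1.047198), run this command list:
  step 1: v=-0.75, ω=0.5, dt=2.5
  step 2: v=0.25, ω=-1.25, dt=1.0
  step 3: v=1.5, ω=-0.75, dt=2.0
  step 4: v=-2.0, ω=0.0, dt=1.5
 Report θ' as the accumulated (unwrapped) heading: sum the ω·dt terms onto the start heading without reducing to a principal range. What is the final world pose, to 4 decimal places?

(2.9858, -4.3536, -2.5472)

step 1: θ'=0.2028 (R=-1.5000) → pose (0.8988, -3.2807, 0.2028)
step 2: θ'=-1.0472 (R=-0.2000) → pose (1.1123, -3.3766, -1.0472)
step 3: θ'=-2.5472 (R=-2.0000) → pose (0.5003, -6.0336, -2.5472)
step 4: θ'=-2.5472 (straight) → pose (2.9858, -4.3536, -2.5472)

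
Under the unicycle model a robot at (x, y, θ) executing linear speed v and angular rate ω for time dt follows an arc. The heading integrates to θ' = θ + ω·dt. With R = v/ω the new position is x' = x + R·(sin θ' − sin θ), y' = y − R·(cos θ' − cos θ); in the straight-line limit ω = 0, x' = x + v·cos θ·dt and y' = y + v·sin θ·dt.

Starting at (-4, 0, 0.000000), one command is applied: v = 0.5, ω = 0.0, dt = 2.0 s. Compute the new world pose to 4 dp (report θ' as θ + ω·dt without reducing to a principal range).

(-3.0000, 0.0000, 0.0000)

θ' = 0.0000 + 0.0·2.0 = 0.0000
ω = 0 → straight: x' = -4 + 0.5·cos(0.0000)·2.0 = -3.0000
y' = 0 + 0.5·sin(0.0000)·2.0 = 0.0000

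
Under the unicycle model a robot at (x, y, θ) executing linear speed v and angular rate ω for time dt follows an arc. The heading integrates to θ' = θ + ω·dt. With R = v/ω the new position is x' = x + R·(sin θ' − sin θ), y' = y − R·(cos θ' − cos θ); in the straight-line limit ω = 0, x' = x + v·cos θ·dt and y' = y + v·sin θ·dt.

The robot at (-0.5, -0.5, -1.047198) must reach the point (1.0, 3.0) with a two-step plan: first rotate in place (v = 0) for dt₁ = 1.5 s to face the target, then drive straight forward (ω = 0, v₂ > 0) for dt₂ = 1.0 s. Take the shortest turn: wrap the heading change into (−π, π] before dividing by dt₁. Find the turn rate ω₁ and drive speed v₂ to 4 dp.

ω₁ = 1.4754, v₂ = 3.8079

heading to target = atan2(3−-0.5, 1−-0.5) = 1.1659
Δθ = wrap(1.1659 − -1.0472) = 2.2131; ω₁ = Δθ/dt₁ = 1.4754
distance = √((1−-0.5)² + (3−-0.5)²) = 3.8079; v₂ = distance/dt₂ = 3.8079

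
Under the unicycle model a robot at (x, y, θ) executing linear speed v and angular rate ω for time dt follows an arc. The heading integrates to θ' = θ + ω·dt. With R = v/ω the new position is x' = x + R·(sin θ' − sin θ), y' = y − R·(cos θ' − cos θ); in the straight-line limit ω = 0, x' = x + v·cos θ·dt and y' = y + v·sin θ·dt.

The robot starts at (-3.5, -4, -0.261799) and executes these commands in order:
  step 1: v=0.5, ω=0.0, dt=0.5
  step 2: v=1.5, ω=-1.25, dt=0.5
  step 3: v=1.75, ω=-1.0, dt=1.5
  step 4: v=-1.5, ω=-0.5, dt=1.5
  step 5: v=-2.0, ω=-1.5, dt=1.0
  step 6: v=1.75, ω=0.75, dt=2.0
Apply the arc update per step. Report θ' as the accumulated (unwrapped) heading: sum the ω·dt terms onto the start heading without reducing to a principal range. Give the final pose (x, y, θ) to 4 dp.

step 1: θ'=-0.2618 (straight) → pose (-3.2585, -4.0647, -0.2618)
step 2: θ'=-0.8868 (R=-1.2000) → pose (-2.6390, -4.4655, -0.8868)
step 3: θ'=-2.3868 (R=-1.7500) → pose (-2.7964, -6.8461, -2.3868)
step 4: θ'=-3.1368 (R=3.0000) → pose (-0.7554, -6.0314, -3.1368)
step 5: θ'=-4.6368 (R=1.3333) → pose (0.5806, -7.2640, -4.6368)
step 6: θ'=-3.1368 (R=2.3333) → pose (-1.7573, -5.1069, -3.1368)

(-1.7573, -5.1069, -3.1368)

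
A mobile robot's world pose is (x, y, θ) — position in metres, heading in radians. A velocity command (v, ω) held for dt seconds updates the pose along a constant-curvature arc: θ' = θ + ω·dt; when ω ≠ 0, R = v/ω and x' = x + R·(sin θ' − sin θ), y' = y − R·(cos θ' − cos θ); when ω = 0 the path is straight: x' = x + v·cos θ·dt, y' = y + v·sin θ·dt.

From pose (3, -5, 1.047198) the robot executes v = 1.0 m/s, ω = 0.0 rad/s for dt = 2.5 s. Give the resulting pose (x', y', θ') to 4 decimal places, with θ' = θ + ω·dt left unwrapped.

(4.2500, -2.8349, 1.0472)

θ' = 1.0472 + 0.0·2.5 = 1.0472
ω = 0 → straight: x' = 3 + 1.0·cos(1.0472)·2.5 = 4.2500
y' = -5 + 1.0·sin(1.0472)·2.5 = -2.8349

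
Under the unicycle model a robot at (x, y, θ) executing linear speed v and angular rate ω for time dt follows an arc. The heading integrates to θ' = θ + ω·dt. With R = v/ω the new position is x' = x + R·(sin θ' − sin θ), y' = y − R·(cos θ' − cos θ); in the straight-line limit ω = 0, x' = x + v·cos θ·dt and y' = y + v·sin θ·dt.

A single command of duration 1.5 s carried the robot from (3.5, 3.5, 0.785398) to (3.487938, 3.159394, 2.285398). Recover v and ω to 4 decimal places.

v = -0.2500, ω = 1.0000

Δθ = 2.285398 − 0.785398 = 1.500000
ω = Δθ/dt = 1.500000/1.5 = 1.0000
R = −Δy/(cos θ' − cos θ) = -0.2500
v = R·ω = -0.2500·1.0000 = -0.2500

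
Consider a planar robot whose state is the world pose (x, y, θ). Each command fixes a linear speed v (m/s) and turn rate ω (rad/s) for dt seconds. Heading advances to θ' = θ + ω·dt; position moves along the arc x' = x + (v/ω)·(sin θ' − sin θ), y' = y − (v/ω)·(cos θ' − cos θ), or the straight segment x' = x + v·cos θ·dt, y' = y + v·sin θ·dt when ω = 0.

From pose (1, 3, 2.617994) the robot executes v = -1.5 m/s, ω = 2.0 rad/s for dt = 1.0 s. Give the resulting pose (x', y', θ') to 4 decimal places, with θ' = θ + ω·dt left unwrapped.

(2.1217, 3.5788, 4.6180)

θ' = 2.6180 + 2.0·1.0 = 4.6180
R = v/ω = -1.5/2.0 = -0.7500
x' = 1 + -0.7500·(sin 4.6180 − sin 2.6180) = 2.1217
y' = 3 − -0.7500·(cos 4.6180 − cos 2.6180) = 3.5788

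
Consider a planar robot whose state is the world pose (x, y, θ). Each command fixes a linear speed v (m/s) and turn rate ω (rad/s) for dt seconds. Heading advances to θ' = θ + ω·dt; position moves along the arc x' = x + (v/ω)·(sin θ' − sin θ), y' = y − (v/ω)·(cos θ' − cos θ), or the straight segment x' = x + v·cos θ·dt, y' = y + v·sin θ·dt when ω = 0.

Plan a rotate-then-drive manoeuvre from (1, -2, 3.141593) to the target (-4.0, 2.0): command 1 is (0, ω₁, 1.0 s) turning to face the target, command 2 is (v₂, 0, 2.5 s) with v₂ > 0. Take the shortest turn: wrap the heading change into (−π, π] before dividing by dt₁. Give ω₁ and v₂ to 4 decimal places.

heading to target = atan2(2−-2, -4−1) = 2.4669
Δθ = wrap(2.4669 − 3.1416) = -0.6747; ω₁ = Δθ/dt₁ = -0.6747
distance = √((-4−1)² + (2−-2)²) = 6.4031; v₂ = distance/dt₂ = 2.5612

ω₁ = -0.6747, v₂ = 2.5612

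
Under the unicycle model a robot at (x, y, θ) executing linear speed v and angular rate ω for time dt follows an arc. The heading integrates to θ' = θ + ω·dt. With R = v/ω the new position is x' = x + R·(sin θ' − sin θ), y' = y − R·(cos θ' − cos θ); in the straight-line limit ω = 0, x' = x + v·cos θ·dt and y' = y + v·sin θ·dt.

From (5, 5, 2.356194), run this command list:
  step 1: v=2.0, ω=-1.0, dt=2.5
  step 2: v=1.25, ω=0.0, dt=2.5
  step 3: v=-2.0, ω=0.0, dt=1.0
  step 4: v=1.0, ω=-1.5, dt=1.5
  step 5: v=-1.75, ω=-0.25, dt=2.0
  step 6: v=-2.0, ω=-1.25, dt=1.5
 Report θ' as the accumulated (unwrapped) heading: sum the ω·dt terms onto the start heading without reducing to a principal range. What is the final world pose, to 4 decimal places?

(13.2052, 7.0962, -4.7688)

step 1: θ'=-0.1438 (R=-2.0000) → pose (6.7008, 8.3936, -0.1438)
step 2: θ'=-0.1438 (straight) → pose (9.7936, 7.9457, -0.1438)
step 3: θ'=-0.1438 (straight) → pose (7.8142, 8.2323, -0.1438)
step 4: θ'=-2.3938 (R=-0.6667) → pose (8.1720, 7.0838, -2.3938)
step 5: θ'=-2.8938 (R=7.0000) → pose (11.2153, 8.7376, -2.8938)
step 6: θ'=-4.7688 (R=1.6000) → pose (13.2052, 7.0962, -4.7688)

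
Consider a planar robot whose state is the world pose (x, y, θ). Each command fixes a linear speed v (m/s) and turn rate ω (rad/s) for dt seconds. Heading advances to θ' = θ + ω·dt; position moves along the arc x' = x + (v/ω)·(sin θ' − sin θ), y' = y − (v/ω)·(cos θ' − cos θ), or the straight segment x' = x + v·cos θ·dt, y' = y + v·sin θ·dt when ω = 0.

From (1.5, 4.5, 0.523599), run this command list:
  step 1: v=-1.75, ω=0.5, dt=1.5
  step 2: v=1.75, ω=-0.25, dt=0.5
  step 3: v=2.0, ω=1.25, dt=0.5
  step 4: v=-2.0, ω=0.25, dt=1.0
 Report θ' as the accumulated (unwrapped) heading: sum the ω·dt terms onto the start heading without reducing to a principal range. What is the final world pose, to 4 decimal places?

step 1: θ'=1.2736 (R=-3.5000) → pose (-0.0966, 2.4939, 1.2736)
step 2: θ'=1.1486 (R=-7.0000) → pose (0.2112, 3.3123, 1.1486)
step 3: θ'=1.7736 (R=1.6000) → pose (0.3189, 4.2902, 1.7736)
step 4: θ'=2.0236 (R=-8.0000) → pose (0.9612, 2.4016, 2.0236)

(0.9612, 2.4016, 2.0236)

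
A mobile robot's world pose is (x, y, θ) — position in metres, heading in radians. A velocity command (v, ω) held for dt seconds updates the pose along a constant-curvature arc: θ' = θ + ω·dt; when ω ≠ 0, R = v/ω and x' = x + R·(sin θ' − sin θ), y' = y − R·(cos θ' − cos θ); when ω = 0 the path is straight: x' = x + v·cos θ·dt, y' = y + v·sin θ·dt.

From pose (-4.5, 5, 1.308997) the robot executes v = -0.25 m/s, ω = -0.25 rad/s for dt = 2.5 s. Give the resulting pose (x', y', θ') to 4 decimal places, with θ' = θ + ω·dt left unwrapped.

(-4.8340, 4.4838, 0.6840)

θ' = 1.3090 + -0.25·2.5 = 0.6840
R = v/ω = -0.25/-0.25 = 1.0000
x' = -4.5 + 1.0000·(sin 0.6840 − sin 1.3090) = -4.8340
y' = 5 − 1.0000·(cos 0.6840 − cos 1.3090) = 4.4838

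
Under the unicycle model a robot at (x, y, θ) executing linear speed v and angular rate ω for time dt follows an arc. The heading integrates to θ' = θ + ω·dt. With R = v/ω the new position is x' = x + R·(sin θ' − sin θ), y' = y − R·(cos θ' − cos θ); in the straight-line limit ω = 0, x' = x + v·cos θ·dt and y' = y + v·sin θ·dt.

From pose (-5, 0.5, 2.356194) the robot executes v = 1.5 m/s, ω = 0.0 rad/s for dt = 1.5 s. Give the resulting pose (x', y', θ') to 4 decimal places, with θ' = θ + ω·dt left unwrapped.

(-6.5910, 2.0910, 2.3562)

θ' = 2.3562 + 0.0·1.5 = 2.3562
ω = 0 → straight: x' = -5 + 1.5·cos(2.3562)·1.5 = -6.5910
y' = 0.5 + 1.5·sin(2.3562)·1.5 = 2.0910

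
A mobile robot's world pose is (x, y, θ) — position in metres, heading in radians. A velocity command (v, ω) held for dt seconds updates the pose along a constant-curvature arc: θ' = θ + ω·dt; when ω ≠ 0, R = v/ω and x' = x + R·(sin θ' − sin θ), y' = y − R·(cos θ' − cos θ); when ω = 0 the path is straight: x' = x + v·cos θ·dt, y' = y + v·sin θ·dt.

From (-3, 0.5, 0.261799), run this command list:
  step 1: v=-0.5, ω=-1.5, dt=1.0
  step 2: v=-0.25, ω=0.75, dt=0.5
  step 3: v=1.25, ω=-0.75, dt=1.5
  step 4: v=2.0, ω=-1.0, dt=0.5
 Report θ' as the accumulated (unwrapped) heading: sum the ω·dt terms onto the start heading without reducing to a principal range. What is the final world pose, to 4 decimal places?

step 1: θ'=-1.2382 (R=0.3333) → pose (-3.4013, 0.7131, -1.2382)
step 2: θ'=-0.8632 (R=-0.3333) → pose (-3.4631, 0.8210, -0.8632)
step 3: θ'=-1.9882 (R=-1.6667) → pose (-3.2061, -0.9380, -1.9882)
step 4: θ'=-2.4882 (R=-2.0000) → pose (-3.8186, -1.7153, -2.4882)

(-3.8186, -1.7153, -2.4882)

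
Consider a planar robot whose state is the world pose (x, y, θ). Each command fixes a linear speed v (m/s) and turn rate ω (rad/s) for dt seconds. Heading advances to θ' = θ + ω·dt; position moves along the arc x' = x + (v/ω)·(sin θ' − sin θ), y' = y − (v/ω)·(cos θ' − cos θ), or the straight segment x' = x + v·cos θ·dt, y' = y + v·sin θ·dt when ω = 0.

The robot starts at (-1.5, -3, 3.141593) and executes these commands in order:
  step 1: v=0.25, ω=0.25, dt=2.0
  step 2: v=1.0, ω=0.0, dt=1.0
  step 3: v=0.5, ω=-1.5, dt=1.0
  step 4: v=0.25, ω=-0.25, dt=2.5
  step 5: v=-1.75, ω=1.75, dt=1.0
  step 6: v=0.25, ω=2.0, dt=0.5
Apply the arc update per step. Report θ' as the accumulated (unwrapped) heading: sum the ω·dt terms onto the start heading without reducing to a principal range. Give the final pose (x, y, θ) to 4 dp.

step 1: θ'=3.6416 (R=1.0000) → pose (-1.9794, -3.1224, 3.6416)
step 2: θ'=3.6416 (straight) → pose (-2.8570, -3.6018, 3.6416)
step 3: θ'=2.1416 (R=-0.3333) → pose (-3.2973, -3.4894, 2.1416)
step 4: θ'=1.5166 (R=-1.0000) → pose (-3.4544, -2.8949, 1.5166)
step 5: θ'=3.2666 (R=-1.0000) → pose (-2.3312, -3.9413, 3.2666)
step 6: θ'=4.2666 (R=0.1250) → pose (-2.4284, -4.0114, 4.2666)

(-2.4284, -4.0114, 4.2666)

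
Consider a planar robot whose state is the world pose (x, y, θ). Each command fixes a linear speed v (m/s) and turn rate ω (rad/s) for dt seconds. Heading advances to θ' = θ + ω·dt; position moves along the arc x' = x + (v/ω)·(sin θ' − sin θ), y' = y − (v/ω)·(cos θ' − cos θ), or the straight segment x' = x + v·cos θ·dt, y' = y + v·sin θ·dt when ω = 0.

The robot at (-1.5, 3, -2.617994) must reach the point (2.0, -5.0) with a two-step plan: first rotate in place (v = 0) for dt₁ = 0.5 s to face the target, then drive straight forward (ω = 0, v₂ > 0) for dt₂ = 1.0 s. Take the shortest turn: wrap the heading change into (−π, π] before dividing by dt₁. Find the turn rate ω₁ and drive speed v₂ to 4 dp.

heading to target = atan2(-5−3, 2−-1.5) = -1.1584
Δθ = wrap(-1.1584 − -2.6180) = 1.4596; ω₁ = Δθ/dt₁ = 2.9192
distance = √((2−-1.5)² + (-5−3)²) = 8.7321; v₂ = distance/dt₂ = 8.7321

ω₁ = 2.9192, v₂ = 8.7321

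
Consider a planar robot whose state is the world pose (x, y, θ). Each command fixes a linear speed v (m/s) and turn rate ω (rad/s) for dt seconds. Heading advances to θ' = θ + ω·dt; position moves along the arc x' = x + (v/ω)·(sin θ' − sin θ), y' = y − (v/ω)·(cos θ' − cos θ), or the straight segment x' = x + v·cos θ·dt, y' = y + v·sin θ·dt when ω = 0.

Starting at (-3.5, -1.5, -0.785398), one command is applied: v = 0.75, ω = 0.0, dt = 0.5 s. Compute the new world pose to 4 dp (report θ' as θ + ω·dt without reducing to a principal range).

(-3.2348, -1.7652, -0.7854)

θ' = -0.7854 + 0.0·0.5 = -0.7854
ω = 0 → straight: x' = -3.5 + 0.75·cos(-0.7854)·0.5 = -3.2348
y' = -1.5 + 0.75·sin(-0.7854)·0.5 = -1.7652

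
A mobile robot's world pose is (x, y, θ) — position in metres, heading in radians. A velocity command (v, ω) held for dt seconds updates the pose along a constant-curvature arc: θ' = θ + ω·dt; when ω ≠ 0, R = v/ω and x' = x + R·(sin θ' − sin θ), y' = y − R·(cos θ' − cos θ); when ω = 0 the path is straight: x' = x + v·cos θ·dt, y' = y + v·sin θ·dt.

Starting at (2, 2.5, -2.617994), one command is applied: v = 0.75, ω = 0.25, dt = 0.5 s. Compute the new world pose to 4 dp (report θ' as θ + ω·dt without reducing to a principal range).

θ' = -2.6180 + 0.25·0.5 = -2.4930
R = v/ω = 0.75/0.25 = 3.0000
x' = 2 + 3.0000·(sin -2.4930 − sin -2.6180) = 1.6878
y' = 2.5 − 3.0000·(cos -2.4930 − cos -2.6180) = 2.2927

(1.6878, 2.2927, -2.4930)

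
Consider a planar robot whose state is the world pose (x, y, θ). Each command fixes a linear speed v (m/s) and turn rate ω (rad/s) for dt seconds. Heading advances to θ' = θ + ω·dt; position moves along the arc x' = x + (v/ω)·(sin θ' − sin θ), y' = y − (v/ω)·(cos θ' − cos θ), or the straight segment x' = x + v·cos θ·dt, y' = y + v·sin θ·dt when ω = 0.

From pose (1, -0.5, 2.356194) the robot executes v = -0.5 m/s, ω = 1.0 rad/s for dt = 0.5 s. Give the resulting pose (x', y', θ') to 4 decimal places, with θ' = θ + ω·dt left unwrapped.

θ' = 2.3562 + 1.0·0.5 = 2.8562
R = v/ω = -0.5/1.0 = -0.5000
x' = 1 + -0.5000·(sin 2.8562 − sin 2.3562) = 1.2128
y' = -0.5 − -0.5000·(cos 2.8562 − cos 2.3562) = -0.6262

(1.2128, -0.6262, 2.8562)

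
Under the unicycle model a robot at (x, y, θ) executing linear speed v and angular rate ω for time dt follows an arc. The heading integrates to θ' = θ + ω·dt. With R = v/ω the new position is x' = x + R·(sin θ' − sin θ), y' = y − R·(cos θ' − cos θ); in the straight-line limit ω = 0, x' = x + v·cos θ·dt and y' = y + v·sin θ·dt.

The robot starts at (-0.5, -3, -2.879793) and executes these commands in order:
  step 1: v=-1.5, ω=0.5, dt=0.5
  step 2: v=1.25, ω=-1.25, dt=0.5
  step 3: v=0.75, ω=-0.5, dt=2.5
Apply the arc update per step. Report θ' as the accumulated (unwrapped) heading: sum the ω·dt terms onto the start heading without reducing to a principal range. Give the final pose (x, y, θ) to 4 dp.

(-1.7083, -1.6583, -4.5048)

step 1: θ'=-2.6298 (R=-3.0000) → pose (0.1928, -2.7178, -2.6298)
step 2: θ'=-3.2548 (R=-1.0000) → pose (-0.4099, -2.8396, -3.2548)
step 3: θ'=-4.5048 (R=-1.5000) → pose (-1.7083, -1.6583, -4.5048)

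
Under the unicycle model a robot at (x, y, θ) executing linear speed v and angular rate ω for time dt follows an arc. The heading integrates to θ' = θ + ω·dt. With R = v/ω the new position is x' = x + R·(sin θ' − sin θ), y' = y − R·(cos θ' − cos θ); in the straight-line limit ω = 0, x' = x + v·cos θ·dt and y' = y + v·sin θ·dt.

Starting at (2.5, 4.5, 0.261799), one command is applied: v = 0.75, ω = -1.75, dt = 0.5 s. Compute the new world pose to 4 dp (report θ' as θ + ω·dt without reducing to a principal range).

θ' = 0.2618 + -1.75·0.5 = -0.6132
R = v/ω = 0.75/-1.75 = -0.4286
x' = 2.5 + -0.4286·(sin -0.6132 − sin 0.2618) = 2.8576
y' = 4.5 − -0.4286·(cos -0.6132 − cos 0.2618) = 4.4365

(2.8576, 4.4365, -0.6132)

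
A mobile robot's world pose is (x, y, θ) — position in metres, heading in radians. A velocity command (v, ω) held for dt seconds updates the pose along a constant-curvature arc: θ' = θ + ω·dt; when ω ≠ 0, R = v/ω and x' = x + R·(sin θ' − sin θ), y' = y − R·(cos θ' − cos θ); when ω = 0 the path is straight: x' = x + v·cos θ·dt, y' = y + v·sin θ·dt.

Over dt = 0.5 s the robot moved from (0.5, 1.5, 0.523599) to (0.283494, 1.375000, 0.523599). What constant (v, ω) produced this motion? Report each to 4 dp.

v = -0.5000, ω = 0.0000

Δθ = 0.523599 − 0.523599 = 0.000000
ω = Δθ/dt = 0.000000/0.5 = 0.0000
ω = 0 → v = (Δx·cos θ + Δy·sin θ)/dt = -0.5000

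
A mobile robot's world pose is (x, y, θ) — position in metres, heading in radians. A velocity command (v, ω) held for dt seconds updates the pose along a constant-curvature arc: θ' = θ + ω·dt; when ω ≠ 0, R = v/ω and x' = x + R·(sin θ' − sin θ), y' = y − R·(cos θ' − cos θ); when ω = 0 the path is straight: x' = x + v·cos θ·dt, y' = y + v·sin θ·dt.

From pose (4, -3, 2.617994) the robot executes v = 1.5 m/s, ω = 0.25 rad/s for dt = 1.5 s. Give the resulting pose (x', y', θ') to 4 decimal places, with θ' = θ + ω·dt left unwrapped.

(1.8883, -2.2623, 2.9930)

θ' = 2.6180 + 0.25·1.5 = 2.9930
R = v/ω = 1.5/0.25 = 6.0000
x' = 4 + 6.0000·(sin 2.9930 − sin 2.6180) = 1.8883
y' = -3 − 6.0000·(cos 2.9930 − cos 2.6180) = -2.2623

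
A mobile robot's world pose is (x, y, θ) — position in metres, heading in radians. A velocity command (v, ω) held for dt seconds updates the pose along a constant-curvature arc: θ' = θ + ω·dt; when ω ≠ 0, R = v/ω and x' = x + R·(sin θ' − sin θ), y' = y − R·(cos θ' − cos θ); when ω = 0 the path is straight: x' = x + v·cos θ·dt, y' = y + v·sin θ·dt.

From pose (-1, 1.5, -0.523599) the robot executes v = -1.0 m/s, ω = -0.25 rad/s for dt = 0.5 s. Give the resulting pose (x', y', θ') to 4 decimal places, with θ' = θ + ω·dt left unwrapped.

(-1.4163, 1.7764, -0.6486)

θ' = -0.5236 + -0.25·0.5 = -0.6486
R = v/ω = -1.0/-0.25 = 4.0000
x' = -1 + 4.0000·(sin -0.6486 − sin -0.5236) = -1.4163
y' = 1.5 − 4.0000·(cos -0.6486 − cos -0.5236) = 1.7764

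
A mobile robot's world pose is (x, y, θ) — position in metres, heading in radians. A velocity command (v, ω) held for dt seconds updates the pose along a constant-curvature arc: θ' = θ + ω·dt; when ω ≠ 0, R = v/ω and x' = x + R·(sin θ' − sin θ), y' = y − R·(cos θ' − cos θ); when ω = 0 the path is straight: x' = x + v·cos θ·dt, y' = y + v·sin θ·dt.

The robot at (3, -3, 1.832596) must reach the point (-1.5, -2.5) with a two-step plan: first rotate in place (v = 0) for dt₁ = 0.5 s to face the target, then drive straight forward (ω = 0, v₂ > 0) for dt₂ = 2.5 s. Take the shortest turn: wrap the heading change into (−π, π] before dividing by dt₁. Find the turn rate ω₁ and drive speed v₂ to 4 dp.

ω₁ = 2.3967, v₂ = 1.8111

heading to target = atan2(-2.5−-3, -1.5−3) = 3.0309
Δθ = wrap(3.0309 − 1.8326) = 1.1983; ω₁ = Δθ/dt₁ = 2.3967
distance = √((-1.5−3)² + (-2.5−-3)²) = 4.5277; v₂ = distance/dt₂ = 1.8111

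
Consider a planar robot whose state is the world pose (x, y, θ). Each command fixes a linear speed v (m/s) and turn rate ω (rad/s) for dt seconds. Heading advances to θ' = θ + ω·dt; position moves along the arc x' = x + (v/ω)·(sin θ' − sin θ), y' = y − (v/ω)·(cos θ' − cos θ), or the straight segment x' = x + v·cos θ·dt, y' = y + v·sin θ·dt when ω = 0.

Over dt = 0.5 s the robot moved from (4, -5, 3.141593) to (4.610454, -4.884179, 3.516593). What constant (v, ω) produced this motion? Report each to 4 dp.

v = -1.2500, ω = 0.7500

Δθ = 3.516593 − 3.141593 = 0.375000
ω = Δθ/dt = 0.375000/0.5 = 0.7500
R = Δx/(sin θ' − sin θ) = -1.6667
v = R·ω = -1.6667·0.7500 = -1.2500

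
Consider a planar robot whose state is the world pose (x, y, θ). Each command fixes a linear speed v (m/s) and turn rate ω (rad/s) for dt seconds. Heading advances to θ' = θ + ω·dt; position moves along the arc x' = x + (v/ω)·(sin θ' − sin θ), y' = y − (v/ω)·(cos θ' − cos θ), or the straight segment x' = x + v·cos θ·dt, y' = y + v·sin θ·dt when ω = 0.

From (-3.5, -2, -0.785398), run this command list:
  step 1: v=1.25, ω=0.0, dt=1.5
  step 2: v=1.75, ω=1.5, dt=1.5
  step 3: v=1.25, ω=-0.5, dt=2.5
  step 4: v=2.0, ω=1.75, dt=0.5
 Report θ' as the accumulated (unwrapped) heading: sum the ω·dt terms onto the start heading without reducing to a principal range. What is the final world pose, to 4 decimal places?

step 1: θ'=-0.7854 (straight) → pose (-2.1742, -3.3258, -0.7854)
step 2: θ'=1.4646 (R=1.1667) → pose (-0.1891, -2.6245, 1.4646)
step 3: θ'=0.2146 (R=-2.5000) → pose (1.7644, -0.4469, 0.2146)
step 4: θ'=1.0896 (R=1.1429) → pose (2.5341, 0.1408, 1.0896)

(2.5341, 0.1408, 1.0896)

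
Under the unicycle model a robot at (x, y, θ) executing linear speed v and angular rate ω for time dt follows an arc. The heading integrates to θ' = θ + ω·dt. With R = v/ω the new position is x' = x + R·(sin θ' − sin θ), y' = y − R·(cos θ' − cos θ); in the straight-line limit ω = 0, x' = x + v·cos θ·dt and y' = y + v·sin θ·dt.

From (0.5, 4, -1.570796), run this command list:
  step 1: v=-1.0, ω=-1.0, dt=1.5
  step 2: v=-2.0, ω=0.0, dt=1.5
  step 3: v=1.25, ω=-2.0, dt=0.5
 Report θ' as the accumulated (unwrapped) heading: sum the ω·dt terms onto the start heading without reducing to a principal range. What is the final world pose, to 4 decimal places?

(3.8768, 5.4591, -4.0708)

step 1: θ'=-3.0708 (R=1.0000) → pose (1.4293, 4.9975, -3.0708)
step 2: θ'=-3.0708 (straight) → pose (4.4217, 5.2097, -3.0708)
step 3: θ'=-4.0708 (R=-0.6250) → pose (3.8768, 5.4591, -4.0708)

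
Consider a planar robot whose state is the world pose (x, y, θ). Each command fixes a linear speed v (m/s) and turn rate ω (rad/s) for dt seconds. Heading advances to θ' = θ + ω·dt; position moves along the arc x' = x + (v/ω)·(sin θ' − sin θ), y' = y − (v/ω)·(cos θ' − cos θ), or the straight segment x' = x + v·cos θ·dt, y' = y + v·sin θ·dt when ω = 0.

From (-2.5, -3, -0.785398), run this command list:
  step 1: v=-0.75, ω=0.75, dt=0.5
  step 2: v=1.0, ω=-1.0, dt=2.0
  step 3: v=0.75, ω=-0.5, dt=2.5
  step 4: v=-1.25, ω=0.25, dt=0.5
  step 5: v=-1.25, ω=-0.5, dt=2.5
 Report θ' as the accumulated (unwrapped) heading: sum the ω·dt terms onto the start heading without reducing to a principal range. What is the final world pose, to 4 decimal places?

step 1: θ'=-0.4104 (R=-1.0000) → pose (-2.8081, -2.7901, -0.4104)
step 2: θ'=-2.4104 (R=-1.0000) → pose (-2.5393, -4.4515, -2.4104)
step 3: θ'=-3.6604 (R=-1.5000) → pose (-4.2848, -4.6375, -3.6604)
step 4: θ'=-3.5354 (R=-5.0000) → pose (-3.7241, -4.9128, -3.5354)
step 5: θ'=-4.7854 (R=2.5000) → pose (-2.1900, -7.4038, -4.7854)

(-2.1900, -7.4038, -4.7854)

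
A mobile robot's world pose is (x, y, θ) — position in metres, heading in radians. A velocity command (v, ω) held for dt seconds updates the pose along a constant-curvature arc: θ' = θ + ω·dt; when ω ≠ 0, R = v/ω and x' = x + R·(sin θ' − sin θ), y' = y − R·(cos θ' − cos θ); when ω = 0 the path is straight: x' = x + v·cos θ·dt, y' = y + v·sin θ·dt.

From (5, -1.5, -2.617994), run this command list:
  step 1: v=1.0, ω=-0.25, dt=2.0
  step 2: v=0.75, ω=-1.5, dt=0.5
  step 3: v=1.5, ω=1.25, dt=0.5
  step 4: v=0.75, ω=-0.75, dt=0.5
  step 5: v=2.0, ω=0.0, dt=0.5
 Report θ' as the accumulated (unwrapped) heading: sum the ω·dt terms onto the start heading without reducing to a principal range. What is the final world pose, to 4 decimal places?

step 1: θ'=-3.1180 (R=-4.0000) → pose (3.0944, -2.0348, -3.1180)
step 2: θ'=-3.8680 (R=-0.5000) → pose (2.7505, -1.9087, -3.8680)
step 3: θ'=-3.2430 (R=1.2000) → pose (2.0749, -1.6120, -3.2430)
step 4: θ'=-3.6180 (R=-1.0000) → pose (1.7176, -1.5057, -3.6180)
step 5: θ'=-3.6180 (straight) → pose (0.8289, -1.0472, -3.6180)

(0.8289, -1.0472, -3.6180)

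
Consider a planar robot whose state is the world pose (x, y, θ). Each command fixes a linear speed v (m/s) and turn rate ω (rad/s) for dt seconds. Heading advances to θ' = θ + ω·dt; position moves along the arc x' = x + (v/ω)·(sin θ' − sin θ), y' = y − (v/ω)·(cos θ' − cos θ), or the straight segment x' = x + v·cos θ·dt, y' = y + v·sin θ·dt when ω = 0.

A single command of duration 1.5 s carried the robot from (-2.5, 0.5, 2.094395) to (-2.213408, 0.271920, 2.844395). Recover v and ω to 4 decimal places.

Δθ = 2.844395 − 2.094395 = 0.750000
ω = Δθ/dt = 0.750000/1.5 = 0.5000
R = Δx/(sin θ' − sin θ) = -0.5000
v = R·ω = -0.5000·0.5000 = -0.2500

v = -0.2500, ω = 0.5000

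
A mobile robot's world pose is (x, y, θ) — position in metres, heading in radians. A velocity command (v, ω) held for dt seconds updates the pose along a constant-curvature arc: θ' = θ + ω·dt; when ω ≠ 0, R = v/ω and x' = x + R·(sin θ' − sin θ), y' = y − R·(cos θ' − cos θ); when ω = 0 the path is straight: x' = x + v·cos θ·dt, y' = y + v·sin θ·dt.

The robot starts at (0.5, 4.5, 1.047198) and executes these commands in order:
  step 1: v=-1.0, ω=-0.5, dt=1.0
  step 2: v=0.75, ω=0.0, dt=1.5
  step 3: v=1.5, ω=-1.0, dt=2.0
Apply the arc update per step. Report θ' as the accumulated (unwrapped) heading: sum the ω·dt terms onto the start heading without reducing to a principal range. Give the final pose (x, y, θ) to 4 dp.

(3.0393, 3.2730, -1.4528)

step 1: θ'=0.5472 (R=2.0000) → pose (-0.1915, 3.7920, 0.5472)
step 2: θ'=0.5472 (straight) → pose (0.7693, 4.3774, 0.5472)
step 3: θ'=-1.4528 (R=-1.5000) → pose (3.0393, 3.2730, -1.4528)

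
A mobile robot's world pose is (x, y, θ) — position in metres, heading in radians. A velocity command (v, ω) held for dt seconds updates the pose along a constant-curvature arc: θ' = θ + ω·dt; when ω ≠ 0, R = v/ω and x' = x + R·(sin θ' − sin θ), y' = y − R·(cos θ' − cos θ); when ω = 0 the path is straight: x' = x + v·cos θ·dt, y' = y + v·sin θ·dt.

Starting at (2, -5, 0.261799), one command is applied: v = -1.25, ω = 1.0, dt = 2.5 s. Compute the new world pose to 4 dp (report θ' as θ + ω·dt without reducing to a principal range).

(1.8601, -7.3683, 2.7618)

θ' = 0.2618 + 1.0·2.5 = 2.7618
R = v/ω = -1.25/1.0 = -1.2500
x' = 2 + -1.2500·(sin 2.7618 − sin 0.2618) = 1.8601
y' = -5 − -1.2500·(cos 2.7618 − cos 0.2618) = -7.3683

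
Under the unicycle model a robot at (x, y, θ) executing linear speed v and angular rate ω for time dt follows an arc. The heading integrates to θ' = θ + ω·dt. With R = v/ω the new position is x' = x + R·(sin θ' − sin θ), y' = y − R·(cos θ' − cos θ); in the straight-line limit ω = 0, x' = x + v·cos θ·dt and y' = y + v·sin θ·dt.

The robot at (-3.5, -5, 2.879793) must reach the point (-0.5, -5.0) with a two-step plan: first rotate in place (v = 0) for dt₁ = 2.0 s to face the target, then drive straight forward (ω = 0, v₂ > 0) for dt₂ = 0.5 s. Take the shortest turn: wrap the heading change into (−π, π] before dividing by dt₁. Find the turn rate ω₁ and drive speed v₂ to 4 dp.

ω₁ = -1.4399, v₂ = 6.0000

heading to target = atan2(-5−-5, -0.5−-3.5) = 0.0000
Δθ = wrap(0.0000 − 2.8798) = -2.8798; ω₁ = Δθ/dt₁ = -1.4399
distance = √((-0.5−-3.5)² + (-5−-5)²) = 3.0000; v₂ = distance/dt₂ = 6.0000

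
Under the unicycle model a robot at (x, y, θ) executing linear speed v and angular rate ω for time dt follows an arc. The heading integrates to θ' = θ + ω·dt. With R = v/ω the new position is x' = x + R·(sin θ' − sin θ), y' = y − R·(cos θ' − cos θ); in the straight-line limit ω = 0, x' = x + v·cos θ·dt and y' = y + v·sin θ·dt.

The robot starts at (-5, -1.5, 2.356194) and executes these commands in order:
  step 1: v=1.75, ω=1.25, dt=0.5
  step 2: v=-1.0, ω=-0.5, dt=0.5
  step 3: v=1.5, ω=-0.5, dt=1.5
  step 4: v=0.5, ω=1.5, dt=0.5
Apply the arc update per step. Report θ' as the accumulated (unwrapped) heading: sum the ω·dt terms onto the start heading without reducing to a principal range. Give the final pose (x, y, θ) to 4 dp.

(-7.0145, 0.4783, 2.7312)

step 1: θ'=2.9812 (R=1.4000) → pose (-5.7664, -1.1079, 2.9812)
step 2: θ'=2.7312 (R=2.0000) → pose (-5.2878, -1.2483, 2.7312)
step 3: θ'=1.9812 (R=-3.0000) → pose (-6.8418, 0.3056, 1.9812)
step 4: θ'=2.7312 (R=0.3333) → pose (-7.0145, 0.4783, 2.7312)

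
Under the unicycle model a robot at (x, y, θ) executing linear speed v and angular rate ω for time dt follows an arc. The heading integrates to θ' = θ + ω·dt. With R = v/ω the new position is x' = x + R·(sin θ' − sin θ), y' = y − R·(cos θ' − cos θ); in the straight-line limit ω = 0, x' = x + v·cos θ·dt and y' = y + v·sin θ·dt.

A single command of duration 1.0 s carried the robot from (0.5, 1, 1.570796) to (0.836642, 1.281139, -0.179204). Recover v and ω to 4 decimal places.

v = 0.5000, ω = -1.7500

Δθ = -0.179204 − 1.570796 = -1.750000
ω = Δθ/dt = -1.750000/1.0 = -1.7500
R = Δx/(sin θ' − sin θ) = -0.2857
v = R·ω = -0.2857·-1.7500 = 0.5000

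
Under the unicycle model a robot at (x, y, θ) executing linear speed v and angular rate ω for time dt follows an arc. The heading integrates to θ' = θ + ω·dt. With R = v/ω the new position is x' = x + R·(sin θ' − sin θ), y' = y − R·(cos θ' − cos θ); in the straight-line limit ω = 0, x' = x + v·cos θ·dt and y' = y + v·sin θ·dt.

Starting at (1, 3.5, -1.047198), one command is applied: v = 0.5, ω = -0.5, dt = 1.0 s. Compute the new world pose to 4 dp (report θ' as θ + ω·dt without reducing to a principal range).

(1.1337, 3.0236, -1.5472)

θ' = -1.0472 + -0.5·1.0 = -1.5472
R = v/ω = 0.5/-0.5 = -1.0000
x' = 1 + -1.0000·(sin -1.5472 − sin -1.0472) = 1.1337
y' = 3.5 − -1.0000·(cos -1.5472 − cos -1.0472) = 3.0236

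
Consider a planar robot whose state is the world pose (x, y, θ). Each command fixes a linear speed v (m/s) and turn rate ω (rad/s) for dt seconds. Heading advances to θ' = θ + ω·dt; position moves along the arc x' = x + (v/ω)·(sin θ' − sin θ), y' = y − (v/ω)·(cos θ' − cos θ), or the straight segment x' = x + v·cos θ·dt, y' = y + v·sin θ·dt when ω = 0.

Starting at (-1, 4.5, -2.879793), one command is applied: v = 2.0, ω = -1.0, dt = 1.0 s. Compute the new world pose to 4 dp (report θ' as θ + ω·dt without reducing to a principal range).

θ' = -2.8798 + -1.0·1.0 = -3.8798
R = v/ω = 2.0/-1.0 = -2.0000
x' = -1 + -2.0000·(sin -3.8798 − sin -2.8798) = -2.8636
y' = 4.5 − -2.0000·(cos -3.8798 − cos -2.8798) = 4.9525

(-2.8636, 4.9525, -3.8798)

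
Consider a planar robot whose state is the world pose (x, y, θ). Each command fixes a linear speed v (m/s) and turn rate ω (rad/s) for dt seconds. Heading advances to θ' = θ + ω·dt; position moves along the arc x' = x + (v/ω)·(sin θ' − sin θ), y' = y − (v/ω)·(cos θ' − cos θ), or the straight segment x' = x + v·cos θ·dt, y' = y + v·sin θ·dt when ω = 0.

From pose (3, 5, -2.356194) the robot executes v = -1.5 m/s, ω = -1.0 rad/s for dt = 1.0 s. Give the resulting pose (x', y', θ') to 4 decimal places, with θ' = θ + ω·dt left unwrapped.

(4.3801, 5.4049, -3.3562)

θ' = -2.3562 + -1.0·1.0 = -3.3562
R = v/ω = -1.5/-1.0 = 1.5000
x' = 3 + 1.5000·(sin -3.3562 − sin -2.3562) = 4.3801
y' = 5 − 1.5000·(cos -3.3562 − cos -2.3562) = 5.4049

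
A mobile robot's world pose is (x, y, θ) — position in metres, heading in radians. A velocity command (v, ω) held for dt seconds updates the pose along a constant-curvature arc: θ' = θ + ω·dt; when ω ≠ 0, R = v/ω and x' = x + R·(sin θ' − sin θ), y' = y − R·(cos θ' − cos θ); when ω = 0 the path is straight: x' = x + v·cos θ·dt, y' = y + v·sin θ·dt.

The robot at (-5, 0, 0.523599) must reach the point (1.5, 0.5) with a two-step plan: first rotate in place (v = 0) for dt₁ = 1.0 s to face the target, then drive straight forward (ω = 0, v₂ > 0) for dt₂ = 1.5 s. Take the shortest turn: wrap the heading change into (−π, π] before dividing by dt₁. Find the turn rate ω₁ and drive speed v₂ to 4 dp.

heading to target = atan2(0.5−0, 1.5−-5) = 0.0768
Δθ = wrap(0.0768 − 0.5236) = -0.4468; ω₁ = Δθ/dt₁ = -0.4468
distance = √((1.5−-5)² + (0.5−0)²) = 6.5192; v₂ = distance/dt₂ = 4.3461

ω₁ = -0.4468, v₂ = 4.3461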